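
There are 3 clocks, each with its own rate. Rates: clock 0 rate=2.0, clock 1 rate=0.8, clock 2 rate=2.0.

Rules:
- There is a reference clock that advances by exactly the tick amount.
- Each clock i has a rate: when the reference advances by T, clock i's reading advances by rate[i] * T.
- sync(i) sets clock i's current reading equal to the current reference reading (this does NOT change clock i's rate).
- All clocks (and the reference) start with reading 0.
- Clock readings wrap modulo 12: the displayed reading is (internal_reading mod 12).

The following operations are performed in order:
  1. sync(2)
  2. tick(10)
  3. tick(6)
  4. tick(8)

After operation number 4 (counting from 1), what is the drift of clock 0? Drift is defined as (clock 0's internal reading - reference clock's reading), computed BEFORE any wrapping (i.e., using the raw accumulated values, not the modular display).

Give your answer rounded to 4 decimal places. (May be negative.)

After op 1 sync(2): ref=0.0000 raw=[0.0000 0.0000 0.0000]
After op 2 tick(10): ref=10.0000 raw=[20.0000 8.0000 20.0000]
After op 3 tick(6): ref=16.0000 raw=[32.0000 12.8000 32.0000]
After op 4 tick(8): ref=24.0000 raw=[48.0000 19.2000 48.0000]
Drift of clock 0 after op 4: 48.0000 - 24.0000 = 24.0000

Answer: 24.0000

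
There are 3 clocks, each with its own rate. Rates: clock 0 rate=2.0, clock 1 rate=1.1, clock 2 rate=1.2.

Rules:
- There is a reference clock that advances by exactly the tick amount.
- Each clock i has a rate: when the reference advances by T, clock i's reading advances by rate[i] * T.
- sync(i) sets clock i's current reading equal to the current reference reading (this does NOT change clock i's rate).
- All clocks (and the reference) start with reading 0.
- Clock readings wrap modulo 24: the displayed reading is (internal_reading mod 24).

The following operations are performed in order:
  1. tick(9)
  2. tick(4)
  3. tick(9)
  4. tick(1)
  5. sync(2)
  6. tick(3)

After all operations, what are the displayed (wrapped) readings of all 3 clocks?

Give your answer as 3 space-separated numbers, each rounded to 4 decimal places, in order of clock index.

After op 1 tick(9): ref=9.0000 raw=[18.0000 9.9000 10.8000]
After op 2 tick(4): ref=13.0000 raw=[26.0000 14.3000 15.6000]
After op 3 tick(9): ref=22.0000 raw=[44.0000 24.2000 26.4000]
After op 4 tick(1): ref=23.0000 raw=[46.0000 25.3000 27.6000]
After op 5 sync(2): ref=23.0000 raw=[46.0000 25.3000 23.0000]
After op 6 tick(3): ref=26.0000 raw=[52.0000 28.6000 26.6000]
Wrap final raw readings (mod 24): 52.0000 mod 24 = 4.0000; 28.6000 mod 24 = 4.6000; 26.6000 mod 24 = 2.6000

Answer: 4.0000 4.6000 2.6000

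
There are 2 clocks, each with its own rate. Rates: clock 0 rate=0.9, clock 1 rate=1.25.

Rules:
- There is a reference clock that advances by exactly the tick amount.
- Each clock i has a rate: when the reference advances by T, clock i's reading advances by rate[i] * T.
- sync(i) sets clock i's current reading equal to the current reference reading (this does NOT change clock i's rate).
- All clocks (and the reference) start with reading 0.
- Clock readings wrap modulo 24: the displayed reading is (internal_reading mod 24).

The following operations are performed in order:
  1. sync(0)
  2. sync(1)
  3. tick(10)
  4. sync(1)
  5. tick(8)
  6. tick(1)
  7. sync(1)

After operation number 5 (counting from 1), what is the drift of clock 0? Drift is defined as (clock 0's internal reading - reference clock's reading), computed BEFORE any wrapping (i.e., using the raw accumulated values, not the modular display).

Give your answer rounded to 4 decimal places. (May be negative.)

Answer: -1.8000

Derivation:
After op 1 sync(0): ref=0.0000 raw=[0.0000 0.0000]
After op 2 sync(1): ref=0.0000 raw=[0.0000 0.0000]
After op 3 tick(10): ref=10.0000 raw=[9.0000 12.5000]
After op 4 sync(1): ref=10.0000 raw=[9.0000 10.0000]
After op 5 tick(8): ref=18.0000 raw=[16.2000 20.0000]
Drift of clock 0 after op 5: 16.2000 - 18.0000 = -1.8000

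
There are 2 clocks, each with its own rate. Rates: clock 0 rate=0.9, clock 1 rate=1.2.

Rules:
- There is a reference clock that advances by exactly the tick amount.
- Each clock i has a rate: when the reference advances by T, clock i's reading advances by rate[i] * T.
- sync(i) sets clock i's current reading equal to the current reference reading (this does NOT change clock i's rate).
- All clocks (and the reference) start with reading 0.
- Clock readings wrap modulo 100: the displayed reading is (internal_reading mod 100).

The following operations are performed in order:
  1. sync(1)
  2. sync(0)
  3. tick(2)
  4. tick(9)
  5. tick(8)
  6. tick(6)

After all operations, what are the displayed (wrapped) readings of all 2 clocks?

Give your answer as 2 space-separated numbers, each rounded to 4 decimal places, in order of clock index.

After op 1 sync(1): ref=0.0000 raw=[0.0000 0.0000]
After op 2 sync(0): ref=0.0000 raw=[0.0000 0.0000]
After op 3 tick(2): ref=2.0000 raw=[1.8000 2.4000]
After op 4 tick(9): ref=11.0000 raw=[9.9000 13.2000]
After op 5 tick(8): ref=19.0000 raw=[17.1000 22.8000]
After op 6 tick(6): ref=25.0000 raw=[22.5000 30.0000]
Wrap final raw readings (mod 100): 22.5000 mod 100 = 22.5000; 30.0000 mod 100 = 30.0000

Answer: 22.5000 30.0000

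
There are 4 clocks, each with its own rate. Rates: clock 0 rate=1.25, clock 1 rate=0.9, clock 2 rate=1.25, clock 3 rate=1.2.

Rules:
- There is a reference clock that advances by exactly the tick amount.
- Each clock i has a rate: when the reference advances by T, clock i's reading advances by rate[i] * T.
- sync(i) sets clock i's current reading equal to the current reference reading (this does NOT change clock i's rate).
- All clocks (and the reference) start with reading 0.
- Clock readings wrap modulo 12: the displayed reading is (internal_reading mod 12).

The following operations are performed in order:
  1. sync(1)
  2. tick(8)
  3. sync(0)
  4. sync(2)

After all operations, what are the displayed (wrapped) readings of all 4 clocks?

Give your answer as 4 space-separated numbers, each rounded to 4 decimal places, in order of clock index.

Answer: 8.0000 7.2000 8.0000 9.6000

Derivation:
After op 1 sync(1): ref=0.0000 raw=[0.0000 0.0000 0.0000 0.0000]
After op 2 tick(8): ref=8.0000 raw=[10.0000 7.2000 10.0000 9.6000]
After op 3 sync(0): ref=8.0000 raw=[8.0000 7.2000 10.0000 9.6000]
After op 4 sync(2): ref=8.0000 raw=[8.0000 7.2000 8.0000 9.6000]
Wrap final raw readings (mod 12): 8.0000 mod 12 = 8.0000; 7.2000 mod 12 = 7.2000; 8.0000 mod 12 = 8.0000; 9.6000 mod 12 = 9.6000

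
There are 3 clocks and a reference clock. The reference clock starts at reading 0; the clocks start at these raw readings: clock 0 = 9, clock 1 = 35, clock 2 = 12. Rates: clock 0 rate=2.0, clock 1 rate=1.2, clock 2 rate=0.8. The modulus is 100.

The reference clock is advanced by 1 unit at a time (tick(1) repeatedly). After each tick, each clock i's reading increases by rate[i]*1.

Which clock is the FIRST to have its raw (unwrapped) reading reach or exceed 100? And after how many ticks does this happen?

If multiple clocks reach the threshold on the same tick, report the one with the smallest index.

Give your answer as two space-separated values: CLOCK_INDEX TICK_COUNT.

Answer: 0 46

Derivation:
clock 0: start=9, rate=2.0, needs 100-9 = 91; ticks = ceil(91/2.0) = ceil(45.5000) = 46; reading at tick 46 = 9 + 2.0*46 = 101.0000
clock 1: start=35, rate=1.2, needs 100-35 = 65; ticks = ceil(65/1.2) = ceil(54.1667) = 55; reading at tick 55 = 35 + 1.2*55 = 101.0000
clock 2: start=12, rate=0.8, needs 100-12 = 88; ticks = ceil(88/0.8) = ceil(110.0000) = 110; reading at tick 110 = 12 + 0.8*110 = 100.0000
Minimum tick count = 46; winners = [0]; smallest index = 0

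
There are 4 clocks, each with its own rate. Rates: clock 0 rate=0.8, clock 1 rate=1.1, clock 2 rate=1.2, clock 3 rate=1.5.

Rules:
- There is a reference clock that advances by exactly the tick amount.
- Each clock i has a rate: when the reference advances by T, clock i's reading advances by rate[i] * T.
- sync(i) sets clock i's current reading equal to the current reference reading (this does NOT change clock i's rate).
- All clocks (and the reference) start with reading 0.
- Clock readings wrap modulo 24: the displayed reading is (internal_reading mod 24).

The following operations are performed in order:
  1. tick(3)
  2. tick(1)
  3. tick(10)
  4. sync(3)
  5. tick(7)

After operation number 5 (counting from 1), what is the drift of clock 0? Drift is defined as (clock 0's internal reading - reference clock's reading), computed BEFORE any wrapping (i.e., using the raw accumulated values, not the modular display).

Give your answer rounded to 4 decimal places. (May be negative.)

Answer: -4.2000

Derivation:
After op 1 tick(3): ref=3.0000 raw=[2.4000 3.3000 3.6000 4.5000]
After op 2 tick(1): ref=4.0000 raw=[3.2000 4.4000 4.8000 6.0000]
After op 3 tick(10): ref=14.0000 raw=[11.2000 15.4000 16.8000 21.0000]
After op 4 sync(3): ref=14.0000 raw=[11.2000 15.4000 16.8000 14.0000]
After op 5 tick(7): ref=21.0000 raw=[16.8000 23.1000 25.2000 24.5000]
Drift of clock 0 after op 5: 16.8000 - 21.0000 = -4.2000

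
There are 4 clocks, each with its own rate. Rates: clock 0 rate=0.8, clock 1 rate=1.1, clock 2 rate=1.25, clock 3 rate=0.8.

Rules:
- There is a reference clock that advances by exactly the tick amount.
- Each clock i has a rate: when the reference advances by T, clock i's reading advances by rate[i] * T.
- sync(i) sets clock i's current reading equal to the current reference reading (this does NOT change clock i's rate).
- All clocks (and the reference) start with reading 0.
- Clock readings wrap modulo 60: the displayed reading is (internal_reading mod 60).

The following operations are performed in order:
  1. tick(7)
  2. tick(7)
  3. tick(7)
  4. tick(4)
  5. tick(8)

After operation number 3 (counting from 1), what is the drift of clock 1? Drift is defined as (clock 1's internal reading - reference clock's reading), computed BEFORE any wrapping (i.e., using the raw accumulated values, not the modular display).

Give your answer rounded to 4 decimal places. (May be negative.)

Answer: 2.1000

Derivation:
After op 1 tick(7): ref=7.0000 raw=[5.6000 7.7000 8.7500 5.6000]
After op 2 tick(7): ref=14.0000 raw=[11.2000 15.4000 17.5000 11.2000]
After op 3 tick(7): ref=21.0000 raw=[16.8000 23.1000 26.2500 16.8000]
Drift of clock 1 after op 3: 23.1000 - 21.0000 = 2.1000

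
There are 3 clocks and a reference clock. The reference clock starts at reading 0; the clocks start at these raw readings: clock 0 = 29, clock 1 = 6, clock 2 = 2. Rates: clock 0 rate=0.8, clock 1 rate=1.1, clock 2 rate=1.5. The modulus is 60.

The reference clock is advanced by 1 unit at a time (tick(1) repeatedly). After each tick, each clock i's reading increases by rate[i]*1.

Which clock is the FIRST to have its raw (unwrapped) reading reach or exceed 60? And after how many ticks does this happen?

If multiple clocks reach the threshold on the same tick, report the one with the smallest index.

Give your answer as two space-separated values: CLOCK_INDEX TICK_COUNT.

clock 0: start=29, rate=0.8, needs 60-29 = 31; ticks = ceil(31/0.8) = ceil(38.7500) = 39; reading at tick 39 = 29 + 0.8*39 = 60.2000
clock 1: start=6, rate=1.1, needs 60-6 = 54; ticks = ceil(54/1.1) = ceil(49.0909) = 50; reading at tick 50 = 6 + 1.1*50 = 61.0000
clock 2: start=2, rate=1.5, needs 60-2 = 58; ticks = ceil(58/1.5) = ceil(38.6667) = 39; reading at tick 39 = 2 + 1.5*39 = 60.5000
Minimum tick count = 39; winners = [0, 2]; smallest index = 0

Answer: 0 39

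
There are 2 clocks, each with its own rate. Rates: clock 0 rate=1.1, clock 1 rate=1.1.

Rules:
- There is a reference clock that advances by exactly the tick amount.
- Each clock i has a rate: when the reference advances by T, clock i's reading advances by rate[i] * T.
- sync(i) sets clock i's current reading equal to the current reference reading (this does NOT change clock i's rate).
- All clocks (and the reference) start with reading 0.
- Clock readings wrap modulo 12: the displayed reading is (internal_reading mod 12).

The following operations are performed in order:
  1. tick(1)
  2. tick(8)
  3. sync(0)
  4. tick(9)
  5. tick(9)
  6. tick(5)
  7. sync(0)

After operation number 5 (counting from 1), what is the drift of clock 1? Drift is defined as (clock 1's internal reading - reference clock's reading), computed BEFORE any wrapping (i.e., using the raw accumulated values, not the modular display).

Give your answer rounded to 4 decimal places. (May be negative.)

Answer: 2.7000

Derivation:
After op 1 tick(1): ref=1.0000 raw=[1.1000 1.1000]
After op 2 tick(8): ref=9.0000 raw=[9.9000 9.9000]
After op 3 sync(0): ref=9.0000 raw=[9.0000 9.9000]
After op 4 tick(9): ref=18.0000 raw=[18.9000 19.8000]
After op 5 tick(9): ref=27.0000 raw=[28.8000 29.7000]
Drift of clock 1 after op 5: 29.7000 - 27.0000 = 2.7000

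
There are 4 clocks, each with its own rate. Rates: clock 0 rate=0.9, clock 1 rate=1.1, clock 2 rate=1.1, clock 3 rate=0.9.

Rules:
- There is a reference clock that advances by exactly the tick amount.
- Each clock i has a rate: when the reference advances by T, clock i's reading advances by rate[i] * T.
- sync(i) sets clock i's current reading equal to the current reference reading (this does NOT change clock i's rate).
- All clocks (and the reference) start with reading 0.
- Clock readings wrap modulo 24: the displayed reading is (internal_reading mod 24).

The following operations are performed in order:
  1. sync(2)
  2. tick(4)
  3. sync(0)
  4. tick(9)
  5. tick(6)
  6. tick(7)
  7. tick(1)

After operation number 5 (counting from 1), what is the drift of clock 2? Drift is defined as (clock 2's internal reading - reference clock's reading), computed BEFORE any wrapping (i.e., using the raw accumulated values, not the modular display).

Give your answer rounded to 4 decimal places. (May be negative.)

Answer: 1.9000

Derivation:
After op 1 sync(2): ref=0.0000 raw=[0.0000 0.0000 0.0000 0.0000]
After op 2 tick(4): ref=4.0000 raw=[3.6000 4.4000 4.4000 3.6000]
After op 3 sync(0): ref=4.0000 raw=[4.0000 4.4000 4.4000 3.6000]
After op 4 tick(9): ref=13.0000 raw=[12.1000 14.3000 14.3000 11.7000]
After op 5 tick(6): ref=19.0000 raw=[17.5000 20.9000 20.9000 17.1000]
Drift of clock 2 after op 5: 20.9000 - 19.0000 = 1.9000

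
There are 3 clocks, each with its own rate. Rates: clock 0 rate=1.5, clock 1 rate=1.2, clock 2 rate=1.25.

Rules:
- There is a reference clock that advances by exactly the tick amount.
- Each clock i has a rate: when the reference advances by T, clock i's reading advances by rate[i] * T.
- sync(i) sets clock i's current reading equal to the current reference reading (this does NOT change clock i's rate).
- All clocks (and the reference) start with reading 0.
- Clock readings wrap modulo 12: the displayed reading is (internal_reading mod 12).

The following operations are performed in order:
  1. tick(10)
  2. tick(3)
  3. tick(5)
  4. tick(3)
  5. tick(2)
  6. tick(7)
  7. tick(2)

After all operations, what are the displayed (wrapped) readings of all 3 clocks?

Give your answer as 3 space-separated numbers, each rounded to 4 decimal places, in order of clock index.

After op 1 tick(10): ref=10.0000 raw=[15.0000 12.0000 12.5000]
After op 2 tick(3): ref=13.0000 raw=[19.5000 15.6000 16.2500]
After op 3 tick(5): ref=18.0000 raw=[27.0000 21.6000 22.5000]
After op 4 tick(3): ref=21.0000 raw=[31.5000 25.2000 26.2500]
After op 5 tick(2): ref=23.0000 raw=[34.5000 27.6000 28.7500]
After op 6 tick(7): ref=30.0000 raw=[45.0000 36.0000 37.5000]
After op 7 tick(2): ref=32.0000 raw=[48.0000 38.4000 40.0000]
Wrap final raw readings (mod 12): 48.0000 mod 12 = 0.0000; 38.4000 mod 12 = 2.4000; 40.0000 mod 12 = 4.0000

Answer: 0.0000 2.4000 4.0000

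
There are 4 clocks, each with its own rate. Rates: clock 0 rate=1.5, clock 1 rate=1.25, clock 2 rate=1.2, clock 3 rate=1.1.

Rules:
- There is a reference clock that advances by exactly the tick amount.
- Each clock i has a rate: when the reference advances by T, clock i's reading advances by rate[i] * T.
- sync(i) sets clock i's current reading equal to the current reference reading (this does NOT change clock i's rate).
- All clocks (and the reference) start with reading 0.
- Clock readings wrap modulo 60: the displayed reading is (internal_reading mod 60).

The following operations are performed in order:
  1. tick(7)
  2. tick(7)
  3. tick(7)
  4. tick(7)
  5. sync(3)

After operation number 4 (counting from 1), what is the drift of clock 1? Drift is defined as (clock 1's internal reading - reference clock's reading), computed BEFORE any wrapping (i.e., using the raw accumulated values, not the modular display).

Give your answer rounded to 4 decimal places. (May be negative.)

After op 1 tick(7): ref=7.0000 raw=[10.5000 8.7500 8.4000 7.7000]
After op 2 tick(7): ref=14.0000 raw=[21.0000 17.5000 16.8000 15.4000]
After op 3 tick(7): ref=21.0000 raw=[31.5000 26.2500 25.2000 23.1000]
After op 4 tick(7): ref=28.0000 raw=[42.0000 35.0000 33.6000 30.8000]
Drift of clock 1 after op 4: 35.0000 - 28.0000 = 7.0000

Answer: 7.0000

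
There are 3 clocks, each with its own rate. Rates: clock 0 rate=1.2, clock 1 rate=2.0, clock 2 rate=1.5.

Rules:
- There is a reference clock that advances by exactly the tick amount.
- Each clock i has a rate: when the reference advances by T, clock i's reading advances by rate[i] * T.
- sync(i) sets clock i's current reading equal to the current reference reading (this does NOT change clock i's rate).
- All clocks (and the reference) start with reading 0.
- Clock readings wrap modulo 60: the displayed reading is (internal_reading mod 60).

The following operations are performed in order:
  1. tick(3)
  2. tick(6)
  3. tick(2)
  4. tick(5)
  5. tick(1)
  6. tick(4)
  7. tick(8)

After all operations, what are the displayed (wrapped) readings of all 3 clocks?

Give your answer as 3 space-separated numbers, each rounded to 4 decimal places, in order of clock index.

Answer: 34.8000 58.0000 43.5000

Derivation:
After op 1 tick(3): ref=3.0000 raw=[3.6000 6.0000 4.5000]
After op 2 tick(6): ref=9.0000 raw=[10.8000 18.0000 13.5000]
After op 3 tick(2): ref=11.0000 raw=[13.2000 22.0000 16.5000]
After op 4 tick(5): ref=16.0000 raw=[19.2000 32.0000 24.0000]
After op 5 tick(1): ref=17.0000 raw=[20.4000 34.0000 25.5000]
After op 6 tick(4): ref=21.0000 raw=[25.2000 42.0000 31.5000]
After op 7 tick(8): ref=29.0000 raw=[34.8000 58.0000 43.5000]
Wrap final raw readings (mod 60): 34.8000 mod 60 = 34.8000; 58.0000 mod 60 = 58.0000; 43.5000 mod 60 = 43.5000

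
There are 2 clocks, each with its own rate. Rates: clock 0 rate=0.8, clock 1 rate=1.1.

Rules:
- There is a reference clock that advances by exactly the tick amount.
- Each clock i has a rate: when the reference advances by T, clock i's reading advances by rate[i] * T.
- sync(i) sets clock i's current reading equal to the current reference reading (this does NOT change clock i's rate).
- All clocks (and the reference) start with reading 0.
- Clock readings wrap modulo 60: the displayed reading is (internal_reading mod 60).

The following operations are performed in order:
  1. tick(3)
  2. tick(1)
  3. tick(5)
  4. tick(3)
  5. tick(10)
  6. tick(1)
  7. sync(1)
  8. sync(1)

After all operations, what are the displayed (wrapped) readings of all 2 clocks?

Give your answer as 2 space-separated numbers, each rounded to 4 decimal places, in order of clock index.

After op 1 tick(3): ref=3.0000 raw=[2.4000 3.3000]
After op 2 tick(1): ref=4.0000 raw=[3.2000 4.4000]
After op 3 tick(5): ref=9.0000 raw=[7.2000 9.9000]
After op 4 tick(3): ref=12.0000 raw=[9.6000 13.2000]
After op 5 tick(10): ref=22.0000 raw=[17.6000 24.2000]
After op 6 tick(1): ref=23.0000 raw=[18.4000 25.3000]
After op 7 sync(1): ref=23.0000 raw=[18.4000 23.0000]
After op 8 sync(1): ref=23.0000 raw=[18.4000 23.0000]
Wrap final raw readings (mod 60): 18.4000 mod 60 = 18.4000; 23.0000 mod 60 = 23.0000

Answer: 18.4000 23.0000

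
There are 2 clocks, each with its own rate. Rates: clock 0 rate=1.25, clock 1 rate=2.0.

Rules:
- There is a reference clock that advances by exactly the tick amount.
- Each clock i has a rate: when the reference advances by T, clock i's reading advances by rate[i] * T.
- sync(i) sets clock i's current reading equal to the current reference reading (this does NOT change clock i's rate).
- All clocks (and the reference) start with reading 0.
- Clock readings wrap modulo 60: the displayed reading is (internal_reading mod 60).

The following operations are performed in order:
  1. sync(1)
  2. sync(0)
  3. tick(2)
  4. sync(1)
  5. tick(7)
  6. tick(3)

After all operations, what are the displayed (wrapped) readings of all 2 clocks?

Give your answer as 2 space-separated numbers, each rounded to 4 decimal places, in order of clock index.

Answer: 15.0000 22.0000

Derivation:
After op 1 sync(1): ref=0.0000 raw=[0.0000 0.0000]
After op 2 sync(0): ref=0.0000 raw=[0.0000 0.0000]
After op 3 tick(2): ref=2.0000 raw=[2.5000 4.0000]
After op 4 sync(1): ref=2.0000 raw=[2.5000 2.0000]
After op 5 tick(7): ref=9.0000 raw=[11.2500 16.0000]
After op 6 tick(3): ref=12.0000 raw=[15.0000 22.0000]
Wrap final raw readings (mod 60): 15.0000 mod 60 = 15.0000; 22.0000 mod 60 = 22.0000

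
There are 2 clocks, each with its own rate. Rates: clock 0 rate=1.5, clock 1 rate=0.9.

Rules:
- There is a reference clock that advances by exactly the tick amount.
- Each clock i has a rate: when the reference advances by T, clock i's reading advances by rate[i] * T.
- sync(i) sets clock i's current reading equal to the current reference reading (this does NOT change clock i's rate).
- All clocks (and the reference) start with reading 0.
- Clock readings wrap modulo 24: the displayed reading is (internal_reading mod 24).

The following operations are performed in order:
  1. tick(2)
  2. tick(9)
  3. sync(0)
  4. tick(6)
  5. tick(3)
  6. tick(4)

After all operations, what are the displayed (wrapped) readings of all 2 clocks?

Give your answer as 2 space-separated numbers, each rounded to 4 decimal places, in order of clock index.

After op 1 tick(2): ref=2.0000 raw=[3.0000 1.8000]
After op 2 tick(9): ref=11.0000 raw=[16.5000 9.9000]
After op 3 sync(0): ref=11.0000 raw=[11.0000 9.9000]
After op 4 tick(6): ref=17.0000 raw=[20.0000 15.3000]
After op 5 tick(3): ref=20.0000 raw=[24.5000 18.0000]
After op 6 tick(4): ref=24.0000 raw=[30.5000 21.6000]
Wrap final raw readings (mod 24): 30.5000 mod 24 = 6.5000; 21.6000 mod 24 = 21.6000

Answer: 6.5000 21.6000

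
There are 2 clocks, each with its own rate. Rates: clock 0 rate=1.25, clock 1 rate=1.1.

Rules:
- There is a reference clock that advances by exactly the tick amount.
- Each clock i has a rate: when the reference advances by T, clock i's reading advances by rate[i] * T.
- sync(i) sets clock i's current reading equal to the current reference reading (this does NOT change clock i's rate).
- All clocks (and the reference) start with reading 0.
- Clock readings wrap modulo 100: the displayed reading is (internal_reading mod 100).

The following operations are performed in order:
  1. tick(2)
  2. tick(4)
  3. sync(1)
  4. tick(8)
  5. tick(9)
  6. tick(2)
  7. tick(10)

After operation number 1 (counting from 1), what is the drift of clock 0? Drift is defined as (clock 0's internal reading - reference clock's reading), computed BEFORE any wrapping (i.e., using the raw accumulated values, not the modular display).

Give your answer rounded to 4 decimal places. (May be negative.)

Answer: 0.5000

Derivation:
After op 1 tick(2): ref=2.0000 raw=[2.5000 2.2000]
Drift of clock 0 after op 1: 2.5000 - 2.0000 = 0.5000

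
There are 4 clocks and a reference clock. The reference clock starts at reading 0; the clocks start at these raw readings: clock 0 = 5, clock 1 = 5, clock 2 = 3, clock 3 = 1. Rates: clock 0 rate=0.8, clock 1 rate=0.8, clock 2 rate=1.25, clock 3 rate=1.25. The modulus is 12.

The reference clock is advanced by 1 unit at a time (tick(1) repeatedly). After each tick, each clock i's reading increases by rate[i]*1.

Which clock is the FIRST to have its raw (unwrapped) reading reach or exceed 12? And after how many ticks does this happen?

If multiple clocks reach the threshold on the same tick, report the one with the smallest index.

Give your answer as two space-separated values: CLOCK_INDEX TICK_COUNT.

clock 0: start=5, rate=0.8, needs 12-5 = 7; ticks = ceil(7/0.8) = ceil(8.7500) = 9; reading at tick 9 = 5 + 0.8*9 = 12.2000
clock 1: start=5, rate=0.8, needs 12-5 = 7; ticks = ceil(7/0.8) = ceil(8.7500) = 9; reading at tick 9 = 5 + 0.8*9 = 12.2000
clock 2: start=3, rate=1.25, needs 12-3 = 9; ticks = ceil(9/1.25) = ceil(7.2000) = 8; reading at tick 8 = 3 + 1.25*8 = 13.0000
clock 3: start=1, rate=1.25, needs 12-1 = 11; ticks = ceil(11/1.25) = ceil(8.8000) = 9; reading at tick 9 = 1 + 1.25*9 = 12.2500
Minimum tick count = 8; winners = [2]; smallest index = 2

Answer: 2 8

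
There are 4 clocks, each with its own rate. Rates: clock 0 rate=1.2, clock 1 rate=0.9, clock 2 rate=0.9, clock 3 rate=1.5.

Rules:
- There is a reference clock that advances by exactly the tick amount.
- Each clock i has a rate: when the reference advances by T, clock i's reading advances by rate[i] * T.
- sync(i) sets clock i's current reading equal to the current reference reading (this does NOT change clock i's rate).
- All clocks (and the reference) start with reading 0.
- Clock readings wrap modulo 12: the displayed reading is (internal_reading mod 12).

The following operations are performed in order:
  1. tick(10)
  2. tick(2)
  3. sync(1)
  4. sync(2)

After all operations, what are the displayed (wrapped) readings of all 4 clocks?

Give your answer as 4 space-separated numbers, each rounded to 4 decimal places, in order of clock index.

Answer: 2.4000 0.0000 0.0000 6.0000

Derivation:
After op 1 tick(10): ref=10.0000 raw=[12.0000 9.0000 9.0000 15.0000]
After op 2 tick(2): ref=12.0000 raw=[14.4000 10.8000 10.8000 18.0000]
After op 3 sync(1): ref=12.0000 raw=[14.4000 12.0000 10.8000 18.0000]
After op 4 sync(2): ref=12.0000 raw=[14.4000 12.0000 12.0000 18.0000]
Wrap final raw readings (mod 12): 14.4000 mod 12 = 2.4000; 12.0000 mod 12 = 0.0000; 12.0000 mod 12 = 0.0000; 18.0000 mod 12 = 6.0000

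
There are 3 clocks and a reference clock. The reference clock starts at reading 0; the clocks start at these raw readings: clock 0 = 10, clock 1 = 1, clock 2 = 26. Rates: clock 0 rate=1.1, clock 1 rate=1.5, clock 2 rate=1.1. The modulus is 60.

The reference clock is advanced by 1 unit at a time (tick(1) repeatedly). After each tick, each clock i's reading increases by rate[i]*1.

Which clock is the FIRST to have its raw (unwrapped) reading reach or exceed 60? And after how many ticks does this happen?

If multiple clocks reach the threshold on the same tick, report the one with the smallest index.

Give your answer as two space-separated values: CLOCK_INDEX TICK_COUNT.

clock 0: start=10, rate=1.1, needs 60-10 = 50; ticks = ceil(50/1.1) = ceil(45.4545) = 46; reading at tick 46 = 10 + 1.1*46 = 60.6000
clock 1: start=1, rate=1.5, needs 60-1 = 59; ticks = ceil(59/1.5) = ceil(39.3333) = 40; reading at tick 40 = 1 + 1.5*40 = 61.0000
clock 2: start=26, rate=1.1, needs 60-26 = 34; ticks = ceil(34/1.1) = ceil(30.9091) = 31; reading at tick 31 = 26 + 1.1*31 = 60.1000
Minimum tick count = 31; winners = [2]; smallest index = 2

Answer: 2 31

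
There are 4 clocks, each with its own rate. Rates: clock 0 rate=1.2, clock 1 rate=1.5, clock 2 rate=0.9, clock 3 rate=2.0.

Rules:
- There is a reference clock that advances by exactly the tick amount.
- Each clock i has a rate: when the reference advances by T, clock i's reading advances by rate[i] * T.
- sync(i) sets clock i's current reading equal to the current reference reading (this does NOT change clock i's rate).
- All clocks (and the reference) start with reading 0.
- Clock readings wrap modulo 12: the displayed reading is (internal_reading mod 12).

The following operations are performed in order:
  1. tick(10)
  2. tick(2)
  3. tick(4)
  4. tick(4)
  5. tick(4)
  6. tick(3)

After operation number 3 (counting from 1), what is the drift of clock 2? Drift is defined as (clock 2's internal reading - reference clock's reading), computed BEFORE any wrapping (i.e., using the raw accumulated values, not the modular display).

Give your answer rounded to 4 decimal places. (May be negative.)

After op 1 tick(10): ref=10.0000 raw=[12.0000 15.0000 9.0000 20.0000]
After op 2 tick(2): ref=12.0000 raw=[14.4000 18.0000 10.8000 24.0000]
After op 3 tick(4): ref=16.0000 raw=[19.2000 24.0000 14.4000 32.0000]
Drift of clock 2 after op 3: 14.4000 - 16.0000 = -1.6000

Answer: -1.6000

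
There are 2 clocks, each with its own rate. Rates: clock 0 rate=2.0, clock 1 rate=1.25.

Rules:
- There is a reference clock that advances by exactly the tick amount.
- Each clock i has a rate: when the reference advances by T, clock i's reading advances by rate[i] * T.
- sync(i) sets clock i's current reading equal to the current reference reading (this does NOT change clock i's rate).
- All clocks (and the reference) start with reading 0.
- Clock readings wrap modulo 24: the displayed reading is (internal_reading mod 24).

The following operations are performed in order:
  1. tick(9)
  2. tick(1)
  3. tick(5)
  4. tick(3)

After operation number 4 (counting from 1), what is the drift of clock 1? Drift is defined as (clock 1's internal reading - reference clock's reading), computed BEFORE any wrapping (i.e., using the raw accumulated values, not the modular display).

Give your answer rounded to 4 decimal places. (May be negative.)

After op 1 tick(9): ref=9.0000 raw=[18.0000 11.2500]
After op 2 tick(1): ref=10.0000 raw=[20.0000 12.5000]
After op 3 tick(5): ref=15.0000 raw=[30.0000 18.7500]
After op 4 tick(3): ref=18.0000 raw=[36.0000 22.5000]
Drift of clock 1 after op 4: 22.5000 - 18.0000 = 4.5000

Answer: 4.5000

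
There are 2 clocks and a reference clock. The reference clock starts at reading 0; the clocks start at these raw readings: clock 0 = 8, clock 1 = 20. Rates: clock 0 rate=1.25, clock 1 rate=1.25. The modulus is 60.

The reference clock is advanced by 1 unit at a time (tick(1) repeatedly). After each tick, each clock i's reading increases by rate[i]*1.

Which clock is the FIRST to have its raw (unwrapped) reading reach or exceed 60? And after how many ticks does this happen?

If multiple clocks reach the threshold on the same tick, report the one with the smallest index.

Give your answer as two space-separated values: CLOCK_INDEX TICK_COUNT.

Answer: 1 32

Derivation:
clock 0: start=8, rate=1.25, needs 60-8 = 52; ticks = ceil(52/1.25) = ceil(41.6000) = 42; reading at tick 42 = 8 + 1.25*42 = 60.5000
clock 1: start=20, rate=1.25, needs 60-20 = 40; ticks = ceil(40/1.25) = ceil(32.0000) = 32; reading at tick 32 = 20 + 1.25*32 = 60.0000
Minimum tick count = 32; winners = [1]; smallest index = 1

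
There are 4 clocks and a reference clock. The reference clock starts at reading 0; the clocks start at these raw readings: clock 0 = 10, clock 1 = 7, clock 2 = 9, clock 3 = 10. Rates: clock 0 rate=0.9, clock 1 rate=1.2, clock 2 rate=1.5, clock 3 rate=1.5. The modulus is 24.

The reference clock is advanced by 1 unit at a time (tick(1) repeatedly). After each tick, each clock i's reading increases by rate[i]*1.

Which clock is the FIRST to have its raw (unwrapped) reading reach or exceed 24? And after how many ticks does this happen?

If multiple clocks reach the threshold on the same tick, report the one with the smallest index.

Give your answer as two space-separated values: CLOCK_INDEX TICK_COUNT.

clock 0: start=10, rate=0.9, needs 24-10 = 14; ticks = ceil(14/0.9) = ceil(15.5556) = 16; reading at tick 16 = 10 + 0.9*16 = 24.4000
clock 1: start=7, rate=1.2, needs 24-7 = 17; ticks = ceil(17/1.2) = ceil(14.1667) = 15; reading at tick 15 = 7 + 1.2*15 = 25.0000
clock 2: start=9, rate=1.5, needs 24-9 = 15; ticks = ceil(15/1.5) = ceil(10.0000) = 10; reading at tick 10 = 9 + 1.5*10 = 24.0000
clock 3: start=10, rate=1.5, needs 24-10 = 14; ticks = ceil(14/1.5) = ceil(9.3333) = 10; reading at tick 10 = 10 + 1.5*10 = 25.0000
Minimum tick count = 10; winners = [2, 3]; smallest index = 2

Answer: 2 10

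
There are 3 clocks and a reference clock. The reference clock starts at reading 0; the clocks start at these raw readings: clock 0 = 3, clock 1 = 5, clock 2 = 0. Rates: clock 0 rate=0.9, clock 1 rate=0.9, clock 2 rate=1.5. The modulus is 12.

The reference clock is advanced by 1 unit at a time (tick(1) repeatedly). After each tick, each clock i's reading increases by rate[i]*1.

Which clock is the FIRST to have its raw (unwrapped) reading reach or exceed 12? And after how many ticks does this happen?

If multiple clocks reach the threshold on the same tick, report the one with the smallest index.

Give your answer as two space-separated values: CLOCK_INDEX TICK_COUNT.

clock 0: start=3, rate=0.9, needs 12-3 = 9; ticks = ceil(9/0.9) = ceil(10.0000) = 10; reading at tick 10 = 3 + 0.9*10 = 12.0000
clock 1: start=5, rate=0.9, needs 12-5 = 7; ticks = ceil(7/0.9) = ceil(7.7778) = 8; reading at tick 8 = 5 + 0.9*8 = 12.2000
clock 2: start=0, rate=1.5, needs 12-0 = 12; ticks = ceil(12/1.5) = ceil(8.0000) = 8; reading at tick 8 = 0 + 1.5*8 = 12.0000
Minimum tick count = 8; winners = [1, 2]; smallest index = 1

Answer: 1 8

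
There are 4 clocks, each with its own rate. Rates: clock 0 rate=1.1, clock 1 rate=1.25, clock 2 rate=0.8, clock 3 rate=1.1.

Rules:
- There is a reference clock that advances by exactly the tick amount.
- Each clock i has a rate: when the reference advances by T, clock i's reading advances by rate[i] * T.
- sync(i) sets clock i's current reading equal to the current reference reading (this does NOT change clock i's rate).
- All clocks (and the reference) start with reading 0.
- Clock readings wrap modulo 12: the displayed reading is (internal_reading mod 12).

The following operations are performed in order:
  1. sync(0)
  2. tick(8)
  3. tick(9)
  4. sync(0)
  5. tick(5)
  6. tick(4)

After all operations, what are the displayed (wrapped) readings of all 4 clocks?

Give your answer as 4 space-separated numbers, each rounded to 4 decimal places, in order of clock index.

Answer: 2.9000 8.5000 8.8000 4.6000

Derivation:
After op 1 sync(0): ref=0.0000 raw=[0.0000 0.0000 0.0000 0.0000]
After op 2 tick(8): ref=8.0000 raw=[8.8000 10.0000 6.4000 8.8000]
After op 3 tick(9): ref=17.0000 raw=[18.7000 21.2500 13.6000 18.7000]
After op 4 sync(0): ref=17.0000 raw=[17.0000 21.2500 13.6000 18.7000]
After op 5 tick(5): ref=22.0000 raw=[22.5000 27.5000 17.6000 24.2000]
After op 6 tick(4): ref=26.0000 raw=[26.9000 32.5000 20.8000 28.6000]
Wrap final raw readings (mod 12): 26.9000 mod 12 = 2.9000; 32.5000 mod 12 = 8.5000; 20.8000 mod 12 = 8.8000; 28.6000 mod 12 = 4.6000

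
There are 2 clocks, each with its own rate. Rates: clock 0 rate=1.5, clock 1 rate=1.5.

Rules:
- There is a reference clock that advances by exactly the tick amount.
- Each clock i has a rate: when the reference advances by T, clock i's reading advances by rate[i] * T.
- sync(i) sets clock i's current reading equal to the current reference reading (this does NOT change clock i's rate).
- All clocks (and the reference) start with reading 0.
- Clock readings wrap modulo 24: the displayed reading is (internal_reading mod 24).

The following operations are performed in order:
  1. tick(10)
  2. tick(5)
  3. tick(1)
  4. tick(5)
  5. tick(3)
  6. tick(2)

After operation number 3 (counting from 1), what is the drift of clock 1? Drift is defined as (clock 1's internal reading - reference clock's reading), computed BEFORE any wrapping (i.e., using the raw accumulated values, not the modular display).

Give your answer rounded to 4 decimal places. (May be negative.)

After op 1 tick(10): ref=10.0000 raw=[15.0000 15.0000]
After op 2 tick(5): ref=15.0000 raw=[22.5000 22.5000]
After op 3 tick(1): ref=16.0000 raw=[24.0000 24.0000]
Drift of clock 1 after op 3: 24.0000 - 16.0000 = 8.0000

Answer: 8.0000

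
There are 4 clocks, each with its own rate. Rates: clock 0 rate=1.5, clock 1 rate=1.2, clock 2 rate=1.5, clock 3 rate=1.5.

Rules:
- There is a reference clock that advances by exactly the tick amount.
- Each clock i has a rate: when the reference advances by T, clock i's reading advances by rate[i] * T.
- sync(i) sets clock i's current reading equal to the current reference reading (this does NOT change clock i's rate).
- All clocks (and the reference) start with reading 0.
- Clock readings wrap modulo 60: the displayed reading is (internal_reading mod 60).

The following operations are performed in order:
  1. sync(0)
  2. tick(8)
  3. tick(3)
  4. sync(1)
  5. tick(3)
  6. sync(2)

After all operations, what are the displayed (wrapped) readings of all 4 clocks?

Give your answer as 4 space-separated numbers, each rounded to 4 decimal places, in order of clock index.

Answer: 21.0000 14.6000 14.0000 21.0000

Derivation:
After op 1 sync(0): ref=0.0000 raw=[0.0000 0.0000 0.0000 0.0000]
After op 2 tick(8): ref=8.0000 raw=[12.0000 9.6000 12.0000 12.0000]
After op 3 tick(3): ref=11.0000 raw=[16.5000 13.2000 16.5000 16.5000]
After op 4 sync(1): ref=11.0000 raw=[16.5000 11.0000 16.5000 16.5000]
After op 5 tick(3): ref=14.0000 raw=[21.0000 14.6000 21.0000 21.0000]
After op 6 sync(2): ref=14.0000 raw=[21.0000 14.6000 14.0000 21.0000]
Wrap final raw readings (mod 60): 21.0000 mod 60 = 21.0000; 14.6000 mod 60 = 14.6000; 14.0000 mod 60 = 14.0000; 21.0000 mod 60 = 21.0000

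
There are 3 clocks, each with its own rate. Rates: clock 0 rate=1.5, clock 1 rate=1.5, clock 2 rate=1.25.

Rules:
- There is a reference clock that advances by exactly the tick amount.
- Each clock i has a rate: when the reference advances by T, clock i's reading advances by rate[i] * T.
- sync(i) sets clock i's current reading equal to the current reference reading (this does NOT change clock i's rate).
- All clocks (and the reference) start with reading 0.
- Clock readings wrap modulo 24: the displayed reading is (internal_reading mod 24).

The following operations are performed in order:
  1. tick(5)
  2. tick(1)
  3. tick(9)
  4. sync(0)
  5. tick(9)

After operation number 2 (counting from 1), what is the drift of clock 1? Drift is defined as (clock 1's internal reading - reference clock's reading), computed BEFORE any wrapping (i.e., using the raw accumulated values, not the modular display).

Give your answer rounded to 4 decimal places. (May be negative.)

Answer: 3.0000

Derivation:
After op 1 tick(5): ref=5.0000 raw=[7.5000 7.5000 6.2500]
After op 2 tick(1): ref=6.0000 raw=[9.0000 9.0000 7.5000]
Drift of clock 1 after op 2: 9.0000 - 6.0000 = 3.0000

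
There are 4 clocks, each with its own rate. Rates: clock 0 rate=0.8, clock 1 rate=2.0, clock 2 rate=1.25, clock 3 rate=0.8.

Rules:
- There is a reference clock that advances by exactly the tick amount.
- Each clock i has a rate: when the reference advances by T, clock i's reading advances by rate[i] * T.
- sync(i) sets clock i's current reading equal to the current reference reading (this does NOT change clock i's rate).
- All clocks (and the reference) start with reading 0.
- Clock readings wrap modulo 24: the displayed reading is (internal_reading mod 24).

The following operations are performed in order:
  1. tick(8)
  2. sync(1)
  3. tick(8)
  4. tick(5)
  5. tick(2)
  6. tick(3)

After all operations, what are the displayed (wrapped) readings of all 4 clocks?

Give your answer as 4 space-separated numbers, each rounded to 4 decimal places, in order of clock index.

Answer: 20.8000 20.0000 8.5000 20.8000

Derivation:
After op 1 tick(8): ref=8.0000 raw=[6.4000 16.0000 10.0000 6.4000]
After op 2 sync(1): ref=8.0000 raw=[6.4000 8.0000 10.0000 6.4000]
After op 3 tick(8): ref=16.0000 raw=[12.8000 24.0000 20.0000 12.8000]
After op 4 tick(5): ref=21.0000 raw=[16.8000 34.0000 26.2500 16.8000]
After op 5 tick(2): ref=23.0000 raw=[18.4000 38.0000 28.7500 18.4000]
After op 6 tick(3): ref=26.0000 raw=[20.8000 44.0000 32.5000 20.8000]
Wrap final raw readings (mod 24): 20.8000 mod 24 = 20.8000; 44.0000 mod 24 = 20.0000; 32.5000 mod 24 = 8.5000; 20.8000 mod 24 = 20.8000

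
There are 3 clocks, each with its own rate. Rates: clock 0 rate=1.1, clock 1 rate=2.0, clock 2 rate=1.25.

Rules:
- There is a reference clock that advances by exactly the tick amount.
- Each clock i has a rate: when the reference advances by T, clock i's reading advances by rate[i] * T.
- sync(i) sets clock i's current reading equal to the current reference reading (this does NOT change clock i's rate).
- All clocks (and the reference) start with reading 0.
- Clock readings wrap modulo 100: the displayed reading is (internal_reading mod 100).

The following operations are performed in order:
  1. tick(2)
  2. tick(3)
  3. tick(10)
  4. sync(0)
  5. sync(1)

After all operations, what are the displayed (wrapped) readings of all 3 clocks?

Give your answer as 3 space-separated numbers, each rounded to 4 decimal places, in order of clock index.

After op 1 tick(2): ref=2.0000 raw=[2.2000 4.0000 2.5000]
After op 2 tick(3): ref=5.0000 raw=[5.5000 10.0000 6.2500]
After op 3 tick(10): ref=15.0000 raw=[16.5000 30.0000 18.7500]
After op 4 sync(0): ref=15.0000 raw=[15.0000 30.0000 18.7500]
After op 5 sync(1): ref=15.0000 raw=[15.0000 15.0000 18.7500]
Wrap final raw readings (mod 100): 15.0000 mod 100 = 15.0000; 15.0000 mod 100 = 15.0000; 18.7500 mod 100 = 18.7500

Answer: 15.0000 15.0000 18.7500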